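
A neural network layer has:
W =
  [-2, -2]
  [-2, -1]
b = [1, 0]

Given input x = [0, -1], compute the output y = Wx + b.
y = [3, 1]

Wx = [-2×0 + -2×-1, -2×0 + -1×-1]
   = [2, 1]
y = Wx + b = [2 + 1, 1 + 0] = [3, 1]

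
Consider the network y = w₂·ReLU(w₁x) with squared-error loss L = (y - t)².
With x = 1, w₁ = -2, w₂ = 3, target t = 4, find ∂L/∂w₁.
∂L/∂w₁ = 0

Forward pass:
z = w₁x = -2×1 = -2
h = ReLU(-2) = 0
y = w₂h = 3×0 = 0

Backward pass:
∂L/∂y = 2(y - t) = 2(0 - 4) = -8
∂y/∂h = w₂ = 3
∂h/∂z = 0 (ReLU derivative)
∂z/∂w₁ = x = 1

∂L/∂w₁ = -8 × 3 × 0 × 1 = 0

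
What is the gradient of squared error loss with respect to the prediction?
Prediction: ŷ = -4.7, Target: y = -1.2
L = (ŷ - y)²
∂L/∂ŷ = -7.0

∂L/∂ŷ = 2(ŷ - y) = 2(-4.7 - -1.2) = 2(-3.5) = -7.0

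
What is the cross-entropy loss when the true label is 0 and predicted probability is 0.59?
L = 0.8916

L = -0·log(0.59) - 1·log(0.41) = -log(0.41) = 0.8916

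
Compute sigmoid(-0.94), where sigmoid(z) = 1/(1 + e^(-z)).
0.2809

sigmoid(-0.94) = 1/(1 + e^(0.94)) = 1/(1 + 2.56) = 0.2809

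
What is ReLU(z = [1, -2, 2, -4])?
h = [1, 0, 2, 0]

ReLU applied element-wise: max(0,1)=1, max(0,-2)=0, max(0,2)=2, max(0,-4)=0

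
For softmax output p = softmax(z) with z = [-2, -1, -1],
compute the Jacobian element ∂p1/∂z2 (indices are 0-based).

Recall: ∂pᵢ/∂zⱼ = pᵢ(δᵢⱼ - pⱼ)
∂p1/∂z2 = -0.1784

p = softmax(z) = [0.1554, 0.4223, 0.4223]
p1 = 0.4223, p2 = 0.4223

∂p1/∂z2 = -p1 × p2 = -0.4223 × 0.4223 = -0.1784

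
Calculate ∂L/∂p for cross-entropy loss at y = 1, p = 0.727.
∂L/∂p = -1.376

∂L/∂p = -y/p + (1-y)/(1-p) = -1/0.727 + 0 = -1.376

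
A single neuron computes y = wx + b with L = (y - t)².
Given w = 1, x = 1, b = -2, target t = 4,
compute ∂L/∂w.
∂L/∂w = -10

y = wx + b = (1)(1) + -2 = -1
∂L/∂y = 2(y - t) = 2(-1 - 4) = -10
∂y/∂w = x = 1
∂L/∂w = ∂L/∂y · ∂y/∂w = -10 × 1 = -10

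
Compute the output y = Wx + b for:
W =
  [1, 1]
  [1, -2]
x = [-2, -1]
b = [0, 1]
y = [-3, 1]

Wx = [1×-2 + 1×-1, 1×-2 + -2×-1]
   = [-3, 0]
y = Wx + b = [-3 + 0, 0 + 1] = [-3, 1]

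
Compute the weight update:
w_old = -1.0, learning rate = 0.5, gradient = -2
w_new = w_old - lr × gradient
w_new = 0

w_new = w - η·∂L/∂w = -1.0 - 0.5×(-2) = -1.0 - (-1) = 0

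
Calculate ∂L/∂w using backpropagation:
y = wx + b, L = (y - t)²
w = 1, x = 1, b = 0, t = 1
∂L/∂w = 0

y = wx + b = (1)(1) + 0 = 1
∂L/∂y = 2(y - t) = 2(1 - 1) = 0
∂y/∂w = x = 1
∂L/∂w = ∂L/∂y · ∂y/∂w = 0 × 1 = 0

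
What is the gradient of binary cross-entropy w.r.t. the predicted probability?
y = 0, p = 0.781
∂L/∂p = 4.566

∂L/∂p = -y/p + (1-y)/(1-p) = 0 + 1/0.219 = 4.566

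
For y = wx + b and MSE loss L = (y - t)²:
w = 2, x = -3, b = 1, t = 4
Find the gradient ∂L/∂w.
∂L/∂w = 54

y = wx + b = (2)(-3) + 1 = -5
∂L/∂y = 2(y - t) = 2(-5 - 4) = -18
∂y/∂w = x = -3
∂L/∂w = ∂L/∂y · ∂y/∂w = -18 × -3 = 54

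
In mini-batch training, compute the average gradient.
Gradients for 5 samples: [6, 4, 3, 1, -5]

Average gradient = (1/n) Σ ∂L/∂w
Average gradient = 1.8

Average = (1/5)(6 + 4 + 3 + 1 + -5) = 9/5 = 1.8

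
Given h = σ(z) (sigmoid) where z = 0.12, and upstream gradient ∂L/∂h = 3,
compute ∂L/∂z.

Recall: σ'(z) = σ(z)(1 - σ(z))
∂L/∂z = 0.7473

σ(0.12) = 0.53
σ'(0.12) = σ(0.12)(1 - σ(0.12)) = 0.53 × 0.47 = 0.2491
∂L/∂z = ∂L/∂h · σ'(z) = 3 × 0.2491 = 0.7473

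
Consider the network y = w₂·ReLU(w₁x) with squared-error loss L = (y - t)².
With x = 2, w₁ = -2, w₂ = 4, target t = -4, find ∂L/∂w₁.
∂L/∂w₁ = 0

Forward pass:
z = w₁x = -2×2 = -4
h = ReLU(-4) = 0
y = w₂h = 4×0 = 0

Backward pass:
∂L/∂y = 2(y - t) = 2(0 - -4) = 8
∂y/∂h = w₂ = 4
∂h/∂z = 0 (ReLU derivative)
∂z/∂w₁ = x = 2

∂L/∂w₁ = 8 × 4 × 0 × 2 = 0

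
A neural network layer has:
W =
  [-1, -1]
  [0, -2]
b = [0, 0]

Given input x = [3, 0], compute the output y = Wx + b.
y = [-3, 0]

Wx = [-1×3 + -1×0, 0×3 + -2×0]
   = [-3, 0]
y = Wx + b = [-3 + 0, 0 + 0] = [-3, 0]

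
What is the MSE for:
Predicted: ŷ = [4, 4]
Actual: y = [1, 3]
MSE = 5

MSE = (1/2)((4-1)² + (4-3)²) = (1/2)(9 + 1) = 5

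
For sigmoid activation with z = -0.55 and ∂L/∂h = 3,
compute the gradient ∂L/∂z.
∂L/∂z = 0.696

σ(-0.55) = 0.3659
σ'(-0.55) = σ(-0.55)(1 - σ(-0.55)) = 0.3659 × 0.6341 = 0.232
∂L/∂z = ∂L/∂h · σ'(z) = 3 × 0.232 = 0.696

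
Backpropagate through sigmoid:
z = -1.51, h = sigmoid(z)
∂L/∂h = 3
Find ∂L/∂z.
∂L/∂z = 0.4446

σ(-1.51) = 0.1809
σ'(-1.51) = σ(-1.51)(1 - σ(-1.51)) = 0.1809 × 0.8191 = 0.1482
∂L/∂z = ∂L/∂h · σ'(z) = 3 × 0.1482 = 0.4446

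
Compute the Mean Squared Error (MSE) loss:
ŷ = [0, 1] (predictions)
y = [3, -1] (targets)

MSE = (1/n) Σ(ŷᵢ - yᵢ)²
MSE = 6.5

MSE = (1/2)((0-3)² + (1--1)²) = (1/2)(9 + 4) = 6.5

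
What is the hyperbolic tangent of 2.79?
0.9925

tanh(2.79) = (e^(2.79) - e^(-2.79))/(e^(2.79) + e^(-2.79)) = 0.9925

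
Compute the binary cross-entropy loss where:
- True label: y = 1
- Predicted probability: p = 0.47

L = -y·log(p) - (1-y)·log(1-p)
L = 0.755

L = -1·log(0.47) - 0·log(0.53) = -log(0.47) = 0.755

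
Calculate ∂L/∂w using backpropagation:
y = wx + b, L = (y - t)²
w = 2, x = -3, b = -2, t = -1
∂L/∂w = 42

y = wx + b = (2)(-3) + -2 = -8
∂L/∂y = 2(y - t) = 2(-8 - -1) = -14
∂y/∂w = x = -3
∂L/∂w = ∂L/∂y · ∂y/∂w = -14 × -3 = 42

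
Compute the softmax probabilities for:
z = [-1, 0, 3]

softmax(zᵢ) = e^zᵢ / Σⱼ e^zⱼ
p = [0.0171, 0.0466, 0.9362]

exp(z) = [0.3679, 1, 20.09]
Sum = 21.45
p = [0.0171, 0.0466, 0.9362]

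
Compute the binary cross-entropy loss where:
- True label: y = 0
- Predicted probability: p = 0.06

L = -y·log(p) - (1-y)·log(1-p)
L = 0.06188

L = -0·log(0.06) - 1·log(0.94) = -log(0.94) = 0.06188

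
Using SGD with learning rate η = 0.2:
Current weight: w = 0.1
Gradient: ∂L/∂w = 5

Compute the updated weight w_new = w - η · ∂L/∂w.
w_new = -0.9

w_new = w - η·∂L/∂w = 0.1 - 0.2×(5) = 0.1 - (1) = -0.9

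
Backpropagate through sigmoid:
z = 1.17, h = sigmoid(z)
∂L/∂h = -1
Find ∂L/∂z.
∂L/∂z = -0.1808

σ(1.17) = 0.7631
σ'(1.17) = σ(1.17)(1 - σ(1.17)) = 0.7631 × 0.2369 = 0.1808
∂L/∂z = ∂L/∂h · σ'(z) = -1 × 0.1808 = -0.1808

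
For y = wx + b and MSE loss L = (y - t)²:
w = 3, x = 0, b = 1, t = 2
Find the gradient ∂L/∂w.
∂L/∂w = 0

y = wx + b = (3)(0) + 1 = 1
∂L/∂y = 2(y - t) = 2(1 - 2) = -2
∂y/∂w = x = 0
∂L/∂w = ∂L/∂y · ∂y/∂w = -2 × 0 = 0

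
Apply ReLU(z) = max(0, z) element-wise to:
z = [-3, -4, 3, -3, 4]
h = [0, 0, 3, 0, 4]

ReLU applied element-wise: max(0,-3)=0, max(0,-4)=0, max(0,3)=3, max(0,-3)=0, max(0,4)=4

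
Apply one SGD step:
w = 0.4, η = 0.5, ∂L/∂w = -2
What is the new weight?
w_new = 1.4

w_new = w - η·∂L/∂w = 0.4 - 0.5×(-2) = 0.4 - (-1) = 1.4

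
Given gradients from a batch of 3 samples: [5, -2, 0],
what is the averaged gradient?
Average gradient = 1

Average = (1/3)(5 + -2 + 0) = 3/3 = 1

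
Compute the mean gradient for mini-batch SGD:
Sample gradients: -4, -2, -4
Average gradient = -3.333

Average = (1/3)(-4 + -2 + -4) = -10/3 = -3.333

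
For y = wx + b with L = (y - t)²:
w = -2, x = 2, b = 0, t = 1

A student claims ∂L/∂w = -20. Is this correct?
Correct

y = (-2)(2) + 0 = -4
∂L/∂y = 2(y - t) = 2(-4 - 1) = -10
∂y/∂w = x = 2
∂L/∂w = -10 × 2 = -20

Claimed value: -20
Correct: The correct gradient is -20.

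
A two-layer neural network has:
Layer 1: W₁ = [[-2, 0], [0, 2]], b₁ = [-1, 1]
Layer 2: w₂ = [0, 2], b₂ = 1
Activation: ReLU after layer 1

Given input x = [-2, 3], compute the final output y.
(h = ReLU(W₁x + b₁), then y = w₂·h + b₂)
y = 15

Layer 1 pre-activation: z₁ = [3, 7]
After ReLU: h = [3, 7]
Layer 2 output: y = 0×3 + 2×7 + 1 = 15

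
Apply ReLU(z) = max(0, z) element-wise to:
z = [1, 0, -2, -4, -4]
h = [1, 0, 0, 0, 0]

ReLU applied element-wise: max(0,1)=1, max(0,0)=0, max(0,-2)=0, max(0,-4)=0, max(0,-4)=0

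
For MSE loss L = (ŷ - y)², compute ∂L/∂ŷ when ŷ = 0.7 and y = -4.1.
∂L/∂ŷ = 9.6

∂L/∂ŷ = 2(ŷ - y) = 2(0.7 - -4.1) = 2(4.8) = 9.6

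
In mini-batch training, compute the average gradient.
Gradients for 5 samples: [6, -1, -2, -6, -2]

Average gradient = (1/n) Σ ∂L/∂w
Average gradient = -1

Average = (1/5)(6 + -1 + -2 + -6 + -2) = -5/5 = -1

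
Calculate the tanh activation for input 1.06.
0.7857

tanh(1.06) = (e^(1.06) - e^(-1.06))/(e^(1.06) + e^(-1.06)) = 0.7857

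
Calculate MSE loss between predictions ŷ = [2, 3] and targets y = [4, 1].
MSE = 4

MSE = (1/2)((2-4)² + (3-1)²) = (1/2)(4 + 4) = 4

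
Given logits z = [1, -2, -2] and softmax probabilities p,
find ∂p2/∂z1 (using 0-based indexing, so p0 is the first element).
∂p2/∂z1 = -0.00205

p = softmax(z) = [0.9094, 0.04528, 0.04528]
p2 = 0.04528, p1 = 0.04528

∂p2/∂z1 = -p2 × p1 = -0.04528 × 0.04528 = -0.00205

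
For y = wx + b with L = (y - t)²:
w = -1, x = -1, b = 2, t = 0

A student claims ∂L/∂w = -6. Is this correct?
Correct

y = (-1)(-1) + 2 = 3
∂L/∂y = 2(y - t) = 2(3 - 0) = 6
∂y/∂w = x = -1
∂L/∂w = 6 × -1 = -6

Claimed value: -6
Correct: The correct gradient is -6.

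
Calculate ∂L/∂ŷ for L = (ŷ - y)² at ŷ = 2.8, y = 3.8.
∂L/∂ŷ = -2.0

∂L/∂ŷ = 2(ŷ - y) = 2(2.8 - 3.8) = 2(-1.0) = -2.0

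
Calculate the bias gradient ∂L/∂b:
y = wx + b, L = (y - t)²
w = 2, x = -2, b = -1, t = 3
∂L/∂b = -16

y = wx + b = (2)(-2) + -1 = -5
∂L/∂y = 2(y - t) = 2(-5 - 3) = -16
∂y/∂b = 1
∂L/∂b = ∂L/∂y · ∂y/∂b = -16 × 1 = -16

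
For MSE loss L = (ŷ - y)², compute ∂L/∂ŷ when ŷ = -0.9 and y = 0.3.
∂L/∂ŷ = -2.4

∂L/∂ŷ = 2(ŷ - y) = 2(-0.9 - 0.3) = 2(-1.2) = -2.4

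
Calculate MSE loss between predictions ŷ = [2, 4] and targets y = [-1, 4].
MSE = 4.5

MSE = (1/2)((2--1)² + (4-4)²) = (1/2)(9 + 0) = 4.5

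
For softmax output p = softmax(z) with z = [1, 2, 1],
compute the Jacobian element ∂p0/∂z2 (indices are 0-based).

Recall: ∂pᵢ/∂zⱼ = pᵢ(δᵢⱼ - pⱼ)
∂p0/∂z2 = -0.04492

p = softmax(z) = [0.2119, 0.5761, 0.2119]
p0 = 0.2119, p2 = 0.2119

∂p0/∂z2 = -p0 × p2 = -0.2119 × 0.2119 = -0.04492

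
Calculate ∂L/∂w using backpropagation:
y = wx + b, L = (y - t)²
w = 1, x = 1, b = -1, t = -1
∂L/∂w = 2

y = wx + b = (1)(1) + -1 = 0
∂L/∂y = 2(y - t) = 2(0 - -1) = 2
∂y/∂w = x = 1
∂L/∂w = ∂L/∂y · ∂y/∂w = 2 × 1 = 2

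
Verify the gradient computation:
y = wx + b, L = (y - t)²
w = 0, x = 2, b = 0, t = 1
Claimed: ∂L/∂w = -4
Correct

y = (0)(2) + 0 = 0
∂L/∂y = 2(y - t) = 2(0 - 1) = -2
∂y/∂w = x = 2
∂L/∂w = -2 × 2 = -4

Claimed value: -4
Correct: The correct gradient is -4.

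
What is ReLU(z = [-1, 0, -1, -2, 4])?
h = [0, 0, 0, 0, 4]

ReLU applied element-wise: max(0,-1)=0, max(0,0)=0, max(0,-1)=0, max(0,-2)=0, max(0,4)=4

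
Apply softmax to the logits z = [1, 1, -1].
p = [0.4683, 0.4683, 0.0634]

exp(z) = [2.718, 2.718, 0.3679]
Sum = 5.804
p = [0.4683, 0.4683, 0.0634]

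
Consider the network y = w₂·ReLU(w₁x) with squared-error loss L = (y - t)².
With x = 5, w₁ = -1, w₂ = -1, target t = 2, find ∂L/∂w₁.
∂L/∂w₁ = 0

Forward pass:
z = w₁x = -1×5 = -5
h = ReLU(-5) = 0
y = w₂h = -1×0 = 0

Backward pass:
∂L/∂y = 2(y - t) = 2(0 - 2) = -4
∂y/∂h = w₂ = -1
∂h/∂z = 0 (ReLU derivative)
∂z/∂w₁ = x = 5

∂L/∂w₁ = -4 × -1 × 0 × 5 = 0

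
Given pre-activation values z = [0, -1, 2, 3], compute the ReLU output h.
h = [0, 0, 2, 3]

ReLU applied element-wise: max(0,0)=0, max(0,-1)=0, max(0,2)=2, max(0,3)=3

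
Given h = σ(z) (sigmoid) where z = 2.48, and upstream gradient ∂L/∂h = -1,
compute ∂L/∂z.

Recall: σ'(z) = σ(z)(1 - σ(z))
∂L/∂z = -0.0713

σ(2.48) = 0.9227
σ'(2.48) = σ(2.48)(1 - σ(2.48)) = 0.9227 × 0.07727 = 0.0713
∂L/∂z = ∂L/∂h · σ'(z) = -1 × 0.0713 = -0.0713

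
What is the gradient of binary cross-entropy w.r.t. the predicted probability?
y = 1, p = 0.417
∂L/∂p = -2.398

∂L/∂p = -y/p + (1-y)/(1-p) = -1/0.417 + 0 = -2.398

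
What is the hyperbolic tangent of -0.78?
-0.6527

tanh(-0.78) = (e^(-0.78) - e^(0.78))/(e^(-0.78) + e^(0.78)) = -0.6527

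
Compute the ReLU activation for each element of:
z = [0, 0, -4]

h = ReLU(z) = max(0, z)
h = [0, 0, 0]

ReLU applied element-wise: max(0,0)=0, max(0,0)=0, max(0,-4)=0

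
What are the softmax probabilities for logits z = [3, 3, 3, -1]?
p = [0.3313, 0.3313, 0.3313, 0.0061]

exp(z) = [20.09, 20.09, 20.09, 0.3679]
Sum = 60.62
p = [0.3313, 0.3313, 0.3313, 0.0061]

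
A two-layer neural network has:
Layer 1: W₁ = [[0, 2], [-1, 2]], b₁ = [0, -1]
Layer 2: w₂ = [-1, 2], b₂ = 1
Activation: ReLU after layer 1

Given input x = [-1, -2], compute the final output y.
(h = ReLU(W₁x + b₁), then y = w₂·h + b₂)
y = 1

Layer 1 pre-activation: z₁ = [-4, -4]
After ReLU: h = [0, 0]
Layer 2 output: y = -1×0 + 2×0 + 1 = 1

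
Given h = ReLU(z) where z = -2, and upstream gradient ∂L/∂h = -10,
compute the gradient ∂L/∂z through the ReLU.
∂L/∂z = 0

h = ReLU(-2) = 0
Since z < 0: ∂h/∂z = 0
∂L/∂z = ∂L/∂h · ∂h/∂z = -10 × 0 = 0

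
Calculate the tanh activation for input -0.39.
-0.3714

tanh(-0.39) = (e^(-0.39) - e^(0.39))/(e^(-0.39) + e^(0.39)) = -0.3714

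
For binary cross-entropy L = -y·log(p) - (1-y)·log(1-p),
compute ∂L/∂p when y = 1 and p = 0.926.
∂L/∂p = -1.08

∂L/∂p = -y/p + (1-y)/(1-p) = -1/0.926 + 0 = -1.08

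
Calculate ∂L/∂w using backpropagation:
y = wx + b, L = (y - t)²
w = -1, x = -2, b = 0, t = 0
∂L/∂w = -8

y = wx + b = (-1)(-2) + 0 = 2
∂L/∂y = 2(y - t) = 2(2 - 0) = 4
∂y/∂w = x = -2
∂L/∂w = ∂L/∂y · ∂y/∂w = 4 × -2 = -8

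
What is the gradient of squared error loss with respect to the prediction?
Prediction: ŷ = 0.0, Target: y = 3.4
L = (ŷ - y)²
∂L/∂ŷ = -6.8

∂L/∂ŷ = 2(ŷ - y) = 2(0.0 - 3.4) = 2(-3.4) = -6.8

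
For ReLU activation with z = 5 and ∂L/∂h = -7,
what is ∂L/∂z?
∂L/∂z = -7

h = ReLU(5) = 5
Since z > 0: ∂h/∂z = 1
∂L/∂z = ∂L/∂h · ∂h/∂z = -7 × 1 = -7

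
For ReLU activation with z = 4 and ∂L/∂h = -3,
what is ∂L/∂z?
∂L/∂z = -3

h = ReLU(4) = 4
Since z > 0: ∂h/∂z = 1
∂L/∂z = ∂L/∂h · ∂h/∂z = -3 × 1 = -3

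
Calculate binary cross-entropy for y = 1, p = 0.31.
L = 1.171

L = -1·log(0.31) - 0·log(0.69) = -log(0.31) = 1.171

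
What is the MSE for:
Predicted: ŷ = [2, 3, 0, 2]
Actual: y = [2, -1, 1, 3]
MSE = 4.5

MSE = (1/4)((2-2)² + (3--1)² + (0-1)² + (2-3)²) = (1/4)(0 + 16 + 1 + 1) = 4.5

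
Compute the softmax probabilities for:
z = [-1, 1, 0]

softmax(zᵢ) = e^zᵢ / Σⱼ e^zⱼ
p = [0.09, 0.6652, 0.2447]

exp(z) = [0.3679, 2.718, 1]
Sum = 4.086
p = [0.09, 0.6652, 0.2447]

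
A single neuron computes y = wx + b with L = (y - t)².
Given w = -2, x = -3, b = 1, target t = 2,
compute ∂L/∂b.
∂L/∂b = 10

y = wx + b = (-2)(-3) + 1 = 7
∂L/∂y = 2(y - t) = 2(7 - 2) = 10
∂y/∂b = 1
∂L/∂b = ∂L/∂y · ∂y/∂b = 10 × 1 = 10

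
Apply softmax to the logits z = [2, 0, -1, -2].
p = [0.831, 0.1125, 0.0414, 0.0152]

exp(z) = [7.389, 1, 0.3679, 0.1353]
Sum = 8.892
p = [0.831, 0.1125, 0.0414, 0.0152]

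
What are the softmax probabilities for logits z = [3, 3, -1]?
p = [0.4955, 0.4955, 0.0091]

exp(z) = [20.09, 20.09, 0.3679]
Sum = 40.54
p = [0.4955, 0.4955, 0.0091]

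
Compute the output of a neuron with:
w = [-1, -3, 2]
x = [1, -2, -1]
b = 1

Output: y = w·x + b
y = 4

y = (-1)(1) + (-3)(-2) + (2)(-1) + 1 = 4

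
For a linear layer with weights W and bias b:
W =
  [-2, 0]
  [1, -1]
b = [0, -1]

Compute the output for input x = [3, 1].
y = [-6, 1]

Wx = [-2×3 + 0×1, 1×3 + -1×1]
   = [-6, 2]
y = Wx + b = [-6 + 0, 2 + -1] = [-6, 1]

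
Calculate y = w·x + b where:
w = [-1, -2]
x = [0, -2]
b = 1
y = 5

y = (-1)(0) + (-2)(-2) + 1 = 5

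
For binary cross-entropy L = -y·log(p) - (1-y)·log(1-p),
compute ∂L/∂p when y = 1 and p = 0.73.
∂L/∂p = -1.37

∂L/∂p = -y/p + (1-y)/(1-p) = -1/0.73 + 0 = -1.37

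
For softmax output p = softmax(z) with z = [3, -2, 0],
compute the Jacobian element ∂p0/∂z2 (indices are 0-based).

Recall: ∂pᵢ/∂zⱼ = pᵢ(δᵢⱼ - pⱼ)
∂p0/∂z2 = -0.0446

p = softmax(z) = [0.9465, 0.006377, 0.04712]
p0 = 0.9465, p2 = 0.04712

∂p0/∂z2 = -p0 × p2 = -0.9465 × 0.04712 = -0.0446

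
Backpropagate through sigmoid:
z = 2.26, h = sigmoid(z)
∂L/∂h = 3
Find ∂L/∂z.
∂L/∂z = 0.2567

σ(2.26) = 0.9055
σ'(2.26) = σ(2.26)(1 - σ(2.26)) = 0.9055 × 0.09449 = 0.08556
∂L/∂z = ∂L/∂h · σ'(z) = 3 × 0.08556 = 0.2567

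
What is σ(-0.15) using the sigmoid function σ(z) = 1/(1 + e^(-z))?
0.4626

sigmoid(-0.15) = 1/(1 + e^(0.15)) = 1/(1 + 1.162) = 0.4626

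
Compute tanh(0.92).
0.7259

tanh(0.92) = (e^(0.92) - e^(-0.92))/(e^(0.92) + e^(-0.92)) = 0.7259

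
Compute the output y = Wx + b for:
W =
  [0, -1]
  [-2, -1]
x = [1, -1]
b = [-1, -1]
y = [0, -2]

Wx = [0×1 + -1×-1, -2×1 + -1×-1]
   = [1, -1]
y = Wx + b = [1 + -1, -1 + -1] = [0, -2]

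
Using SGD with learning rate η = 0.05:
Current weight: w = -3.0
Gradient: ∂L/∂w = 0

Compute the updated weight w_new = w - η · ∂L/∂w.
w_new = -3

w_new = w - η·∂L/∂w = -3.0 - 0.05×(0) = -3.0 - (0) = -3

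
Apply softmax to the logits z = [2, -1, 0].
p = [0.8438, 0.042, 0.1142]

exp(z) = [7.389, 0.3679, 1]
Sum = 8.757
p = [0.8438, 0.042, 0.1142]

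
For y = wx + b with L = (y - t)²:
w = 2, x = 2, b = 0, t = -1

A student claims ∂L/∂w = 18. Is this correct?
Incorrect

y = (2)(2) + 0 = 4
∂L/∂y = 2(y - t) = 2(4 - -1) = 10
∂y/∂w = x = 2
∂L/∂w = 10 × 2 = 20

Claimed value: 18
Incorrect: The correct gradient is 20.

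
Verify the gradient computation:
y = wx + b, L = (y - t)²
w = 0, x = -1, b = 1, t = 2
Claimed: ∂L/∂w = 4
Incorrect

y = (0)(-1) + 1 = 1
∂L/∂y = 2(y - t) = 2(1 - 2) = -2
∂y/∂w = x = -1
∂L/∂w = -2 × -1 = 2

Claimed value: 4
Incorrect: The correct gradient is 2.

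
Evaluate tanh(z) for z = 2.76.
0.992

tanh(2.76) = (e^(2.76) - e^(-2.76))/(e^(2.76) + e^(-2.76)) = 0.992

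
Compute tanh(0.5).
0.4621

tanh(0.5) = (e^(0.5) - e^(-0.5))/(e^(0.5) + e^(-0.5)) = 0.4621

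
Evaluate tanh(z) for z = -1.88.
-0.9545

tanh(-1.88) = (e^(-1.88) - e^(1.88))/(e^(-1.88) + e^(1.88)) = -0.9545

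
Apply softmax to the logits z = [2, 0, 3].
p = [0.2595, 0.0351, 0.7054]

exp(z) = [7.389, 1, 20.09]
Sum = 28.47
p = [0.2595, 0.0351, 0.7054]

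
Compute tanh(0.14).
0.1391

tanh(0.14) = (e^(0.14) - e^(-0.14))/(e^(0.14) + e^(-0.14)) = 0.1391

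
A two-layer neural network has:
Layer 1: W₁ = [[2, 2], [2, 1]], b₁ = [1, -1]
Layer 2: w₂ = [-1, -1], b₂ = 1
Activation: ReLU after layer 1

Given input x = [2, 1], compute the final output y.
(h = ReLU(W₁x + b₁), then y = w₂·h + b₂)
y = -10

Layer 1 pre-activation: z₁ = [7, 4]
After ReLU: h = [7, 4]
Layer 2 output: y = -1×7 + -1×4 + 1 = -10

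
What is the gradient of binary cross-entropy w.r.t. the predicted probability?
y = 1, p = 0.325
∂L/∂p = -3.077

∂L/∂p = -y/p + (1-y)/(1-p) = -1/0.325 + 0 = -3.077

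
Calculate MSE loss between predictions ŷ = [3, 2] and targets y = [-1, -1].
MSE = 12.5

MSE = (1/2)((3--1)² + (2--1)²) = (1/2)(16 + 9) = 12.5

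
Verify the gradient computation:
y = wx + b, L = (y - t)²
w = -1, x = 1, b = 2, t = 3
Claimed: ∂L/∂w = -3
Incorrect

y = (-1)(1) + 2 = 1
∂L/∂y = 2(y - t) = 2(1 - 3) = -4
∂y/∂w = x = 1
∂L/∂w = -4 × 1 = -4

Claimed value: -3
Incorrect: The correct gradient is -4.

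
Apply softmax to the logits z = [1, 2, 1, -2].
p = [0.2097, 0.5701, 0.2097, 0.0104]

exp(z) = [2.718, 7.389, 2.718, 0.1353]
Sum = 12.96
p = [0.2097, 0.5701, 0.2097, 0.0104]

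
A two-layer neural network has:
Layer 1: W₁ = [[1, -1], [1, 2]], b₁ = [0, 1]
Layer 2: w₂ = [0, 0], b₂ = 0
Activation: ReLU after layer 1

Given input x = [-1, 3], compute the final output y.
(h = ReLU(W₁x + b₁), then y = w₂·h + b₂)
y = 0

Layer 1 pre-activation: z₁ = [-4, 6]
After ReLU: h = [0, 6]
Layer 2 output: y = 0×0 + 0×6 + 0 = 0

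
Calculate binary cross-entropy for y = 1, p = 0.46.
L = 0.7765

L = -1·log(0.46) - 0·log(0.54) = -log(0.46) = 0.7765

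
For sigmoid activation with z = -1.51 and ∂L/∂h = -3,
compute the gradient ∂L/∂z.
∂L/∂z = -0.4446

σ(-1.51) = 0.1809
σ'(-1.51) = σ(-1.51)(1 - σ(-1.51)) = 0.1809 × 0.8191 = 0.1482
∂L/∂z = ∂L/∂h · σ'(z) = -3 × 0.1482 = -0.4446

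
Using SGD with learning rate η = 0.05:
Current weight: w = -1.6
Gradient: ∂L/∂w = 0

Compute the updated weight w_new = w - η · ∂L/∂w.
w_new = -1.6

w_new = w - η·∂L/∂w = -1.6 - 0.05×(0) = -1.6 - (0) = -1.6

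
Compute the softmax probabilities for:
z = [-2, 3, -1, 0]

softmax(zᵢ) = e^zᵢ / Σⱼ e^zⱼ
p = [0.0063, 0.9304, 0.017, 0.0463]

exp(z) = [0.1353, 20.09, 0.3679, 1]
Sum = 21.59
p = [0.0063, 0.9304, 0.017, 0.0463]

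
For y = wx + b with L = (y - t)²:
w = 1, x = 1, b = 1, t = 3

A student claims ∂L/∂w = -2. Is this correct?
Correct

y = (1)(1) + 1 = 2
∂L/∂y = 2(y - t) = 2(2 - 3) = -2
∂y/∂w = x = 1
∂L/∂w = -2 × 1 = -2

Claimed value: -2
Correct: The correct gradient is -2.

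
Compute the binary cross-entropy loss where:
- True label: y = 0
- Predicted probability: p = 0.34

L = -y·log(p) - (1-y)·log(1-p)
L = 0.4155

L = -0·log(0.34) - 1·log(0.66) = -log(0.66) = 0.4155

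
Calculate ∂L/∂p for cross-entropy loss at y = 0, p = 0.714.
∂L/∂p = 3.497

∂L/∂p = -y/p + (1-y)/(1-p) = 0 + 1/0.286 = 3.497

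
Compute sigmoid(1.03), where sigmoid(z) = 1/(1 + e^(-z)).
0.7369

sigmoid(1.03) = 1/(1 + e^(-1.03)) = 1/(1 + 0.357) = 0.7369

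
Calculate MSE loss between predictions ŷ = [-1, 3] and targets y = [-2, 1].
MSE = 2.5

MSE = (1/2)((-1--2)² + (3-1)²) = (1/2)(1 + 4) = 2.5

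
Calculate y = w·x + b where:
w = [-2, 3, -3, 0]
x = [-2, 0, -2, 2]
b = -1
y = 9

y = (-2)(-2) + (3)(0) + (-3)(-2) + (0)(2) + -1 = 9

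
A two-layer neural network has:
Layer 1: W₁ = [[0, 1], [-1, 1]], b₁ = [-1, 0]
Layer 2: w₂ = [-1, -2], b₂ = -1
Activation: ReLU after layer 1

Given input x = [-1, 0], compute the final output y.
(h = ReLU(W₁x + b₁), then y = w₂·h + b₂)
y = -3

Layer 1 pre-activation: z₁ = [-1, 1]
After ReLU: h = [0, 1]
Layer 2 output: y = -1×0 + -2×1 + -1 = -3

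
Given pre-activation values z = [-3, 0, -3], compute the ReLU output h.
h = [0, 0, 0]

ReLU applied element-wise: max(0,-3)=0, max(0,0)=0, max(0,-3)=0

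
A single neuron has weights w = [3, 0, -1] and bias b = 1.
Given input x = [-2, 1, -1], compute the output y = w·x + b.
y = -4

y = (3)(-2) + (0)(1) + (-1)(-1) + 1 = -4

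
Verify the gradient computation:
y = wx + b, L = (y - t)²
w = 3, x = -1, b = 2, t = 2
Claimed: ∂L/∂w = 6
Correct

y = (3)(-1) + 2 = -1
∂L/∂y = 2(y - t) = 2(-1 - 2) = -6
∂y/∂w = x = -1
∂L/∂w = -6 × -1 = 6

Claimed value: 6
Correct: The correct gradient is 6.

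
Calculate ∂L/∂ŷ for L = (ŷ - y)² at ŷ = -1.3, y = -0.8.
∂L/∂ŷ = -1.0

∂L/∂ŷ = 2(ŷ - y) = 2(-1.3 - -0.8) = 2(-0.5) = -1.0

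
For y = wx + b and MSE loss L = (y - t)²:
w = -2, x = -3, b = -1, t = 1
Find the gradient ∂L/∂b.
∂L/∂b = 8

y = wx + b = (-2)(-3) + -1 = 5
∂L/∂y = 2(y - t) = 2(5 - 1) = 8
∂y/∂b = 1
∂L/∂b = ∂L/∂y · ∂y/∂b = 8 × 1 = 8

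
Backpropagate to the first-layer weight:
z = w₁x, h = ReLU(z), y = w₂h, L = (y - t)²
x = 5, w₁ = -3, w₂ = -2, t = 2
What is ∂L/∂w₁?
∂L/∂w₁ = 0

Forward pass:
z = w₁x = -3×5 = -15
h = ReLU(-15) = 0
y = w₂h = -2×0 = 0

Backward pass:
∂L/∂y = 2(y - t) = 2(0 - 2) = -4
∂y/∂h = w₂ = -2
∂h/∂z = 0 (ReLU derivative)
∂z/∂w₁ = x = 5

∂L/∂w₁ = -4 × -2 × 0 × 5 = 0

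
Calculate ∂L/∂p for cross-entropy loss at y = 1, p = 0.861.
∂L/∂p = -1.161

∂L/∂p = -y/p + (1-y)/(1-p) = -1/0.861 + 0 = -1.161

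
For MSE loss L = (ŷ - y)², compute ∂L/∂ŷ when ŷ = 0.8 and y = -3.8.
∂L/∂ŷ = 9.2

∂L/∂ŷ = 2(ŷ - y) = 2(0.8 - -3.8) = 2(4.6) = 9.2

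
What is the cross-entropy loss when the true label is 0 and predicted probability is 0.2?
L = 0.2231

L = -0·log(0.2) - 1·log(0.8) = -log(0.8) = 0.2231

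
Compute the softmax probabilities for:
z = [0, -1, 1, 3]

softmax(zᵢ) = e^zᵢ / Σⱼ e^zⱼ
p = [0.0414, 0.0152, 0.1125, 0.831]

exp(z) = [1, 0.3679, 2.718, 20.09]
Sum = 24.17
p = [0.0414, 0.0152, 0.1125, 0.831]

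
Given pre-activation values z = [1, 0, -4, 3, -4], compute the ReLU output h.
h = [1, 0, 0, 3, 0]

ReLU applied element-wise: max(0,1)=1, max(0,0)=0, max(0,-4)=0, max(0,3)=3, max(0,-4)=0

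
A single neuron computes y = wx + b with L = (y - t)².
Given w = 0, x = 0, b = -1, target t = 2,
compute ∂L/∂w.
∂L/∂w = 0

y = wx + b = (0)(0) + -1 = -1
∂L/∂y = 2(y - t) = 2(-1 - 2) = -6
∂y/∂w = x = 0
∂L/∂w = ∂L/∂y · ∂y/∂w = -6 × 0 = 0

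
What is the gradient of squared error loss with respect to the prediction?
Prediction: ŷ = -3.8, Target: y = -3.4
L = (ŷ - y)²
∂L/∂ŷ = -0.8

∂L/∂ŷ = 2(ŷ - y) = 2(-3.8 - -3.4) = 2(-0.4) = -0.8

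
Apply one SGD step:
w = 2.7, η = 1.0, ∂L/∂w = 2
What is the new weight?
w_new = 0.7

w_new = w - η·∂L/∂w = 2.7 - 1.0×(2) = 2.7 - (2) = 0.7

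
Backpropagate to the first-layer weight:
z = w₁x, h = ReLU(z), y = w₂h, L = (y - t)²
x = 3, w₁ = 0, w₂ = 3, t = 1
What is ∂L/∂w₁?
∂L/∂w₁ = 0

Forward pass:
z = w₁x = 0×3 = 0
h = ReLU(0) = 0
y = w₂h = 3×0 = 0

Backward pass:
∂L/∂y = 2(y - t) = 2(0 - 1) = -2
∂y/∂h = w₂ = 3
∂h/∂z = 0 (ReLU derivative)
∂z/∂w₁ = x = 3

∂L/∂w₁ = -2 × 3 × 0 × 3 = 0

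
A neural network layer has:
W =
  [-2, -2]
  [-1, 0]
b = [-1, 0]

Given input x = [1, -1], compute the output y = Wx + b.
y = [-1, -1]

Wx = [-2×1 + -2×-1, -1×1 + 0×-1]
   = [0, -1]
y = Wx + b = [0 + -1, -1 + 0] = [-1, -1]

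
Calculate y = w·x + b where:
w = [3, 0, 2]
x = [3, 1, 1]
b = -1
y = 10

y = (3)(3) + (0)(1) + (2)(1) + -1 = 10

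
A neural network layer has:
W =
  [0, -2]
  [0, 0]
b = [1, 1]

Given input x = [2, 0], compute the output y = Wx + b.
y = [1, 1]

Wx = [0×2 + -2×0, 0×2 + 0×0]
   = [0, 0]
y = Wx + b = [0 + 1, 0 + 1] = [1, 1]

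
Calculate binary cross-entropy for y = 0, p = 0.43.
L = 0.5621

L = -0·log(0.43) - 1·log(0.57) = -log(0.57) = 0.5621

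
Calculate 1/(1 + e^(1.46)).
0.1885

sigmoid(-1.46) = 1/(1 + e^(1.46)) = 1/(1 + 4.306) = 0.1885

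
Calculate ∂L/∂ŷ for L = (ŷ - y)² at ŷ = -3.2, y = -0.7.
∂L/∂ŷ = -5.0

∂L/∂ŷ = 2(ŷ - y) = 2(-3.2 - -0.7) = 2(-2.5) = -5.0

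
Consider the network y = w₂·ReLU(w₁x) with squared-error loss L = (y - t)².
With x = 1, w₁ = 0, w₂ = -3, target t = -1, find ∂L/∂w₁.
∂L/∂w₁ = 0

Forward pass:
z = w₁x = 0×1 = 0
h = ReLU(0) = 0
y = w₂h = -3×0 = 0

Backward pass:
∂L/∂y = 2(y - t) = 2(0 - -1) = 2
∂y/∂h = w₂ = -3
∂h/∂z = 0 (ReLU derivative)
∂z/∂w₁ = x = 1

∂L/∂w₁ = 2 × -3 × 0 × 1 = 0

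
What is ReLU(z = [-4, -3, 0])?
h = [0, 0, 0]

ReLU applied element-wise: max(0,-4)=0, max(0,-3)=0, max(0,0)=0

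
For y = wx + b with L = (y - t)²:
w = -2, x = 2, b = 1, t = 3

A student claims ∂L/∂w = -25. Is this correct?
Incorrect

y = (-2)(2) + 1 = -3
∂L/∂y = 2(y - t) = 2(-3 - 3) = -12
∂y/∂w = x = 2
∂L/∂w = -12 × 2 = -24

Claimed value: -25
Incorrect: The correct gradient is -24.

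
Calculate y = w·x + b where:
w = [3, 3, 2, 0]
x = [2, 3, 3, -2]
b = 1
y = 22

y = (3)(2) + (3)(3) + (2)(3) + (0)(-2) + 1 = 22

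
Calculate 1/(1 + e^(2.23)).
0.09709

sigmoid(-2.23) = 1/(1 + e^(2.23)) = 1/(1 + 9.3) = 0.09709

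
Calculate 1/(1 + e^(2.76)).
0.05952

sigmoid(-2.76) = 1/(1 + e^(2.76)) = 1/(1 + 15.8) = 0.05952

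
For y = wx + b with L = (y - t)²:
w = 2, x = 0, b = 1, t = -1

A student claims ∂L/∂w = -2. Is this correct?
Incorrect

y = (2)(0) + 1 = 1
∂L/∂y = 2(y - t) = 2(1 - -1) = 4
∂y/∂w = x = 0
∂L/∂w = 4 × 0 = 0

Claimed value: -2
Incorrect: The correct gradient is 0.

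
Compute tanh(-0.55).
-0.5005

tanh(-0.55) = (e^(-0.55) - e^(0.55))/(e^(-0.55) + e^(0.55)) = -0.5005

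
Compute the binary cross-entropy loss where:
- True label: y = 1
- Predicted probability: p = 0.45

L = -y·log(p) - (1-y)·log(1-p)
L = 0.7985

L = -1·log(0.45) - 0·log(0.55) = -log(0.45) = 0.7985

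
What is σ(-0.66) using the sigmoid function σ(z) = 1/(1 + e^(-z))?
0.3407

sigmoid(-0.66) = 1/(1 + e^(0.66)) = 1/(1 + 1.935) = 0.3407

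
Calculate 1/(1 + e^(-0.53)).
0.6295

sigmoid(0.53) = 1/(1 + e^(-0.53)) = 1/(1 + 0.5886) = 0.6295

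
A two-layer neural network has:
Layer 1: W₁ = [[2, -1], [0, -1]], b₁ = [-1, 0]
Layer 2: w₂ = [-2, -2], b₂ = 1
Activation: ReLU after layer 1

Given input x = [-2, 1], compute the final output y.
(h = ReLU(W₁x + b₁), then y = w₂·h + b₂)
y = 1

Layer 1 pre-activation: z₁ = [-6, -1]
After ReLU: h = [0, 0]
Layer 2 output: y = -2×0 + -2×0 + 1 = 1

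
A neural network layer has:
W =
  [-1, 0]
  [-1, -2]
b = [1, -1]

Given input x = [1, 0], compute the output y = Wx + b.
y = [0, -2]

Wx = [-1×1 + 0×0, -1×1 + -2×0]
   = [-1, -1]
y = Wx + b = [-1 + 1, -1 + -1] = [0, -2]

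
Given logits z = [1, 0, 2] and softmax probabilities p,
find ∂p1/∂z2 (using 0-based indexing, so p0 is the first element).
∂p1/∂z2 = -0.05989

p = softmax(z) = [0.2447, 0.09003, 0.6652]
p1 = 0.09003, p2 = 0.6652

∂p1/∂z2 = -p1 × p2 = -0.09003 × 0.6652 = -0.05989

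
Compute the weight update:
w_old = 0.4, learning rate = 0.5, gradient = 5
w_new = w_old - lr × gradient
w_new = -2.1

w_new = w - η·∂L/∂w = 0.4 - 0.5×(5) = 0.4 - (2.5) = -2.1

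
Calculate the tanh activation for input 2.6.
0.989

tanh(2.6) = (e^(2.6) - e^(-2.6))/(e^(2.6) + e^(-2.6)) = 0.989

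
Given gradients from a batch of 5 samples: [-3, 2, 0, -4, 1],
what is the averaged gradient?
Average gradient = -0.8

Average = (1/5)(-3 + 2 + 0 + -4 + 1) = -4/5 = -0.8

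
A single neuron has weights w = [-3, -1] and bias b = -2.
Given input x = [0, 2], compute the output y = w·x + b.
y = -4

y = (-3)(0) + (-1)(2) + -2 = -4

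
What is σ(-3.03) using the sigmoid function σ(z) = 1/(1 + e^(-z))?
0.04609

sigmoid(-3.03) = 1/(1 + e^(3.03)) = 1/(1 + 20.7) = 0.04609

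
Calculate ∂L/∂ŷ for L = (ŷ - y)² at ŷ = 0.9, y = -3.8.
∂L/∂ŷ = 9.4

∂L/∂ŷ = 2(ŷ - y) = 2(0.9 - -3.8) = 2(4.7) = 9.4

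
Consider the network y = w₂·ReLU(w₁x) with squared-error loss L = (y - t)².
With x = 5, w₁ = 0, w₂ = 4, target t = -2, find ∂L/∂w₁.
∂L/∂w₁ = 0

Forward pass:
z = w₁x = 0×5 = 0
h = ReLU(0) = 0
y = w₂h = 4×0 = 0

Backward pass:
∂L/∂y = 2(y - t) = 2(0 - -2) = 4
∂y/∂h = w₂ = 4
∂h/∂z = 0 (ReLU derivative)
∂z/∂w₁ = x = 5

∂L/∂w₁ = 4 × 4 × 0 × 5 = 0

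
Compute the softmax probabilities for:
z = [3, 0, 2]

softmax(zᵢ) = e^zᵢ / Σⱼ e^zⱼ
p = [0.7054, 0.0351, 0.2595]

exp(z) = [20.09, 1, 7.389]
Sum = 28.47
p = [0.7054, 0.0351, 0.2595]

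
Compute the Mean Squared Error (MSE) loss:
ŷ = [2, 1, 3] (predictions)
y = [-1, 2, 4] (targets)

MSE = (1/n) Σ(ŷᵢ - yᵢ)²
MSE = 3.667

MSE = (1/3)((2--1)² + (1-2)² + (3-4)²) = (1/3)(9 + 1 + 1) = 3.667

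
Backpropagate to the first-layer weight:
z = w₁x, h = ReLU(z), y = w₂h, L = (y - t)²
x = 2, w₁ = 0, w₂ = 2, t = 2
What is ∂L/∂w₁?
∂L/∂w₁ = 0

Forward pass:
z = w₁x = 0×2 = 0
h = ReLU(0) = 0
y = w₂h = 2×0 = 0

Backward pass:
∂L/∂y = 2(y - t) = 2(0 - 2) = -4
∂y/∂h = w₂ = 2
∂h/∂z = 0 (ReLU derivative)
∂z/∂w₁ = x = 2

∂L/∂w₁ = -4 × 2 × 0 × 2 = 0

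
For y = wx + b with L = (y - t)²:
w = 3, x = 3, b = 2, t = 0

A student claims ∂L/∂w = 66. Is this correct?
Correct

y = (3)(3) + 2 = 11
∂L/∂y = 2(y - t) = 2(11 - 0) = 22
∂y/∂w = x = 3
∂L/∂w = 22 × 3 = 66

Claimed value: 66
Correct: The correct gradient is 66.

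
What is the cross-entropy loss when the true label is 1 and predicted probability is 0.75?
L = 0.2877

L = -1·log(0.75) - 0·log(0.25) = -log(0.75) = 0.2877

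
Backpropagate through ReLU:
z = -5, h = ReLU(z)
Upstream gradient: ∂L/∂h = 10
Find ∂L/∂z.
∂L/∂z = 0

h = ReLU(-5) = 0
Since z < 0: ∂h/∂z = 0
∂L/∂z = ∂L/∂h · ∂h/∂z = 10 × 0 = 0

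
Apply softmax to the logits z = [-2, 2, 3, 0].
p = [0.0047, 0.2583, 0.702, 0.035]

exp(z) = [0.1353, 7.389, 20.09, 1]
Sum = 28.61
p = [0.0047, 0.2583, 0.702, 0.035]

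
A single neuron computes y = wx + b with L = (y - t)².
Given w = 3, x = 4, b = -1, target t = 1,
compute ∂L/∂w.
∂L/∂w = 80

y = wx + b = (3)(4) + -1 = 11
∂L/∂y = 2(y - t) = 2(11 - 1) = 20
∂y/∂w = x = 4
∂L/∂w = ∂L/∂y · ∂y/∂w = 20 × 4 = 80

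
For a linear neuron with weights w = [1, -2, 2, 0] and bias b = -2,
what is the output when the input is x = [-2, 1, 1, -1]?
y = -4

y = (1)(-2) + (-2)(1) + (2)(1) + (0)(-1) + -2 = -4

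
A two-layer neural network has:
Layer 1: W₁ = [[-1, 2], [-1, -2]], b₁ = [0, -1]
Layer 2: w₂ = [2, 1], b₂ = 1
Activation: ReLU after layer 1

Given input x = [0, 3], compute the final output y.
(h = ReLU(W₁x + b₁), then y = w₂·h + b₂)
y = 13

Layer 1 pre-activation: z₁ = [6, -7]
After ReLU: h = [6, 0]
Layer 2 output: y = 2×6 + 1×0 + 1 = 13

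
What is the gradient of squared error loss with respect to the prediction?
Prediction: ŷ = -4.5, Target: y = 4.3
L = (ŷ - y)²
∂L/∂ŷ = -17.6

∂L/∂ŷ = 2(ŷ - y) = 2(-4.5 - 4.3) = 2(-8.8) = -17.6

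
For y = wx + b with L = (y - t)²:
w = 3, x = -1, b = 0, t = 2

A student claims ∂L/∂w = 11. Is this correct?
Incorrect

y = (3)(-1) + 0 = -3
∂L/∂y = 2(y - t) = 2(-3 - 2) = -10
∂y/∂w = x = -1
∂L/∂w = -10 × -1 = 10

Claimed value: 11
Incorrect: The correct gradient is 10.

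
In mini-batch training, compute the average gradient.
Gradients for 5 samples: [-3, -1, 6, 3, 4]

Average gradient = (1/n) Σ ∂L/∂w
Average gradient = 1.8

Average = (1/5)(-3 + -1 + 6 + 3 + 4) = 9/5 = 1.8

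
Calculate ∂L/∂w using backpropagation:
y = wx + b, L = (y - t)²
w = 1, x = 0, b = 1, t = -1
∂L/∂w = 0

y = wx + b = (1)(0) + 1 = 1
∂L/∂y = 2(y - t) = 2(1 - -1) = 4
∂y/∂w = x = 0
∂L/∂w = ∂L/∂y · ∂y/∂w = 4 × 0 = 0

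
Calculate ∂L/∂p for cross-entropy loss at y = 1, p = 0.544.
∂L/∂p = -1.838

∂L/∂p = -y/p + (1-y)/(1-p) = -1/0.544 + 0 = -1.838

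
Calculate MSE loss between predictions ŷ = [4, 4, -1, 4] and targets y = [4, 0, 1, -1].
MSE = 11.25

MSE = (1/4)((4-4)² + (4-0)² + (-1-1)² + (4--1)²) = (1/4)(0 + 16 + 4 + 25) = 11.25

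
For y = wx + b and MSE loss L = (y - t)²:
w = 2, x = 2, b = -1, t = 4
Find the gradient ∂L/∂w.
∂L/∂w = -4

y = wx + b = (2)(2) + -1 = 3
∂L/∂y = 2(y - t) = 2(3 - 4) = -2
∂y/∂w = x = 2
∂L/∂w = ∂L/∂y · ∂y/∂w = -2 × 2 = -4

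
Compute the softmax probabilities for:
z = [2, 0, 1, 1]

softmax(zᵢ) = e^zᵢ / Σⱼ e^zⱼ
p = [0.5344, 0.0723, 0.1966, 0.1966]

exp(z) = [7.389, 1, 2.718, 2.718]
Sum = 13.83
p = [0.5344, 0.0723, 0.1966, 0.1966]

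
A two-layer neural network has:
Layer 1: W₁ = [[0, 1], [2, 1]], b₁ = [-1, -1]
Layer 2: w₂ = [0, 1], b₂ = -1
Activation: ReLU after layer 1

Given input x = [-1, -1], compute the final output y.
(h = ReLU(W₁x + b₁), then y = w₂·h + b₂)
y = -1

Layer 1 pre-activation: z₁ = [-2, -4]
After ReLU: h = [0, 0]
Layer 2 output: y = 0×0 + 1×0 + -1 = -1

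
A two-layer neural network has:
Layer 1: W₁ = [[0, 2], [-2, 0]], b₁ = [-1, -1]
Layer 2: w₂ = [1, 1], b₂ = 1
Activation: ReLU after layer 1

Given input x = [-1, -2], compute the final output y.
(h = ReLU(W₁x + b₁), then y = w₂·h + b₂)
y = 2

Layer 1 pre-activation: z₁ = [-5, 1]
After ReLU: h = [0, 1]
Layer 2 output: y = 1×0 + 1×1 + 1 = 2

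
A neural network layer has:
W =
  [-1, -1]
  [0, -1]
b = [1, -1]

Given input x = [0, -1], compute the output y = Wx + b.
y = [2, 0]

Wx = [-1×0 + -1×-1, 0×0 + -1×-1]
   = [1, 1]
y = Wx + b = [1 + 1, 1 + -1] = [2, 0]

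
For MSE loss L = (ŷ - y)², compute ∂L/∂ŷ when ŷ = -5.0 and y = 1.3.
∂L/∂ŷ = -12.6

∂L/∂ŷ = 2(ŷ - y) = 2(-5.0 - 1.3) = 2(-6.3) = -12.6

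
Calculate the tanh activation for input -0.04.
-0.03998

tanh(-0.04) = (e^(-0.04) - e^(0.04))/(e^(-0.04) + e^(0.04)) = -0.03998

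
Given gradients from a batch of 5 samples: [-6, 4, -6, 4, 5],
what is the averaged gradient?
Average gradient = 0.2

Average = (1/5)(-6 + 4 + -6 + 4 + 5) = 1/5 = 0.2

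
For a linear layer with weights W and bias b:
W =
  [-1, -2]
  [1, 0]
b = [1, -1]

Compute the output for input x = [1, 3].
y = [-6, 0]

Wx = [-1×1 + -2×3, 1×1 + 0×3]
   = [-7, 1]
y = Wx + b = [-7 + 1, 1 + -1] = [-6, 0]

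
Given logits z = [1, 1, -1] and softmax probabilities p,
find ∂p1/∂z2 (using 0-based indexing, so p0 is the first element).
∂p1/∂z2 = -0.02968

p = softmax(z) = [0.4683, 0.4683, 0.06338]
p1 = 0.4683, p2 = 0.06338

∂p1/∂z2 = -p1 × p2 = -0.4683 × 0.06338 = -0.02968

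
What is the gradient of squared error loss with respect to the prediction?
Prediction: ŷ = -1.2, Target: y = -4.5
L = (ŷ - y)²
∂L/∂ŷ = 6.6

∂L/∂ŷ = 2(ŷ - y) = 2(-1.2 - -4.5) = 2(3.3) = 6.6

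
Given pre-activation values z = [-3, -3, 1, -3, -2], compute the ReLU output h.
h = [0, 0, 1, 0, 0]

ReLU applied element-wise: max(0,-3)=0, max(0,-3)=0, max(0,1)=1, max(0,-3)=0, max(0,-2)=0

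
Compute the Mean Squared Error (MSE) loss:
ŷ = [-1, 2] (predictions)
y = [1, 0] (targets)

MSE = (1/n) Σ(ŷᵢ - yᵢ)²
MSE = 4

MSE = (1/2)((-1-1)² + (2-0)²) = (1/2)(4 + 4) = 4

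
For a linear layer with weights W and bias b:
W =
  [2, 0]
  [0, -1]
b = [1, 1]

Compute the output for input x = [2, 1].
y = [5, 0]

Wx = [2×2 + 0×1, 0×2 + -1×1]
   = [4, -1]
y = Wx + b = [4 + 1, -1 + 1] = [5, 0]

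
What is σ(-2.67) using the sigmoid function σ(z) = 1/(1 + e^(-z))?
0.06477

sigmoid(-2.67) = 1/(1 + e^(2.67)) = 1/(1 + 14.44) = 0.06477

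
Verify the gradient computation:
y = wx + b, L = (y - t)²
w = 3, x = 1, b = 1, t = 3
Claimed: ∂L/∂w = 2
Correct

y = (3)(1) + 1 = 4
∂L/∂y = 2(y - t) = 2(4 - 3) = 2
∂y/∂w = x = 1
∂L/∂w = 2 × 1 = 2

Claimed value: 2
Correct: The correct gradient is 2.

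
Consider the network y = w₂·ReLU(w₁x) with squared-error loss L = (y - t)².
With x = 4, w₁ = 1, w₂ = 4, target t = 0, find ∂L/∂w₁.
∂L/∂w₁ = 512

Forward pass:
z = w₁x = 1×4 = 4
h = ReLU(4) = 4
y = w₂h = 4×4 = 16

Backward pass:
∂L/∂y = 2(y - t) = 2(16 - 0) = 32
∂y/∂h = w₂ = 4
∂h/∂z = 1 (ReLU derivative)
∂z/∂w₁ = x = 4

∂L/∂w₁ = 32 × 4 × 1 × 4 = 512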